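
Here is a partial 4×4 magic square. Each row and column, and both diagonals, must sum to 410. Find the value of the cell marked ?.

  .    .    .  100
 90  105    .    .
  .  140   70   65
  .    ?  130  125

80

The remaining cell in row 3 is (3,1) = 410 − 275 = 135.
Using column 4: 100 + 65 + 125 + ? → (2,4) = 410 − 290 = 120.
Main diagonal: 105 + 70 + 125 + ? = 410, so (1,1) = 110.
Using row 2: 90 + 105 + 120 + ? → (2,3) = 410 − 315 = 95.
The remaining cell in column 1 is (4,1) = 410 − 335 = 75.
Column 3 must total 410; the given cells sum to 295, so (1,3) = 115.
The remaining cell in row 1 is (1,2) = 410 − 325 = 85.
Row 4 needs 410; the known cells sum to 330, so (4,2) = 80.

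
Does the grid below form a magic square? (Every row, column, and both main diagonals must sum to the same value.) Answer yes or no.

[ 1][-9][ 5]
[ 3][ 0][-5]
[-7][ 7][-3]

No — row 1 sums to -3 but column 2 sums to -2.

Row 1: 1 + (-9) + 5 = -3.
Row 2: 3 + 0 + (-5) = -2.
Row 3: -7 + 7 + (-3) = -3.
Column 1: 1 + 3 + (-7) = -3.
Column 2: -9 + 0 + 7 = -2.
Column 3: 5 + (-5) + (-3) = -3.
Main diagonal: 1 + 0 + (-3) = -2.
Anti-diagonal: 5 + 0 + (-7) = -2.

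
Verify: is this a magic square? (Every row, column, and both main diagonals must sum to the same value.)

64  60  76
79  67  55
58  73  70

No — row 3 sums to 201 but column 2 sums to 200.

Row 1: 64 + 60 + 76 = 200.
Row 2: 79 + 67 + 55 = 201.
Row 3: 58 + 73 + 70 = 201.
Column 1: 64 + 79 + 58 = 201.
Column 2: 60 + 67 + 73 = 200.
Column 3: 76 + 55 + 70 = 201.
Main diagonal: 64 + 67 + 70 = 201.
Anti-diagonal: 76 + 67 + 58 = 201.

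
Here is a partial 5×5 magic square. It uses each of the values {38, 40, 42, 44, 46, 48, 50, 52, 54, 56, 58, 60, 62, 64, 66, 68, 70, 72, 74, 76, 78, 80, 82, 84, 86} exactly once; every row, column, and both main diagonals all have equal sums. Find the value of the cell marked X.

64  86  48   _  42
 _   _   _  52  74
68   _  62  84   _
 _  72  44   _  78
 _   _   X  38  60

76

The 25 entries sum to 1550, so each line sums to 1550/5 = 310.
Using row 1: 64 + 86 + 48 + 42 + ? → (1,4) = 310 − 240 = 70.
Column 4 needs 310; the known cells sum to 244, so (4,4) = 66.
Column 5 needs 310; the known cells sum to 254, so (3,5) = 56.
Main diagonal needs 310; the known cells sum to 252, so (2,2) = 58.
From anti-diagonal, 310 − (42 + 52 + 62 + 72) gives (5,1) = 82.
Row 3: 68 + 62 + 84 + 56 + ? = 310, so (3,2) = 40.
The remaining cell in row 4 is (4,1) = 310 − 260 = 50.
Using column 1: 64 + 68 + 50 + 82 + ? → (2,1) = 310 − 264 = 46.
Column 2 must total 310; the given cells sum to 256, so (5,2) = 54.
Row 2 needs 310; the known cells sum to 230, so (2,3) = 80.
Row 5 must total 310; the given cells sum to 234, so (5,3) = 76.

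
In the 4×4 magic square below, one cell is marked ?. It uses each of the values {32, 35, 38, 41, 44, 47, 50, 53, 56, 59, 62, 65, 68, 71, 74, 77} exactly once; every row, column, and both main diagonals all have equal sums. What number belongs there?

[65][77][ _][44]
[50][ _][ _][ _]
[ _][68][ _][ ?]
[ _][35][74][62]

The 16 entries sum to 872, so each line sums to 872/4 = 218.
Using row 1: 65 + 77 + 44 + ? → (1,3) = 218 − 186 = 32.
The remaining cell in row 4 is (4,1) = 218 − 171 = 47.
The remaining cell in column 1 is (3,1) = 218 − 162 = 56.
Using column 2: 77 + 68 + 35 + ? → (2,2) = 218 − 180 = 38.
Main diagonal: 65 + 38 + 62 + ? = 218, so (3,3) = 53.
From anti-diagonal, 218 − (44 + 68 + 47) gives (2,3) = 59.
Using row 2: 50 + 38 + 59 + ? → (2,4) = 218 − 147 = 71.
Using row 3: 56 + 68 + 53 + ? → (3,4) = 218 − 177 = 41.

41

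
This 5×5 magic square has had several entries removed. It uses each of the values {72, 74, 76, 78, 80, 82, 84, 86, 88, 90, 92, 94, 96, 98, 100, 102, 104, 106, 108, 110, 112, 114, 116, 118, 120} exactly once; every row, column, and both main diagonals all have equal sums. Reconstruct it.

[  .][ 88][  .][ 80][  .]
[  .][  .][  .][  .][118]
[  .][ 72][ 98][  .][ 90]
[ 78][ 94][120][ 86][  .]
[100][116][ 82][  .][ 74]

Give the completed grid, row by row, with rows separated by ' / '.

The 25 entries sum to 2400, so each line sums to 2400/5 = 480.
From row 4, 480 − (78 + 94 + 120 + 86) gives (4,5) = 102.
Row 5: 100 + 116 + 82 + 74 + ? = 480, so (5,4) = 108.
From column 2, 480 − (88 + 72 + 94 + 116) gives (2,2) = 110.
The remaining cell in column 5 is (1,5) = 480 − 384 = 96.
Main diagonal: 110 + 98 + 86 + 74 + ? = 480, so (1,1) = 112.
From anti-diagonal, 480 − (96 + 98 + 94 + 100) gives (2,4) = 92.
From row 1, 480 − (112 + 88 + 80 + 96) gives (1,3) = 104.
The remaining cell in column 3 is (2,3) = 480 − 404 = 76.
Column 4 needs 480; the known cells sum to 366, so (3,4) = 114.
Row 2 must total 480; the given cells sum to 396, so (2,1) = 84.
The remaining cell in row 3 is (3,1) = 480 − 374 = 106.

112 88 104 80 96 / 84 110 76 92 118 / 106 72 98 114 90 / 78 94 120 86 102 / 100 116 82 108 74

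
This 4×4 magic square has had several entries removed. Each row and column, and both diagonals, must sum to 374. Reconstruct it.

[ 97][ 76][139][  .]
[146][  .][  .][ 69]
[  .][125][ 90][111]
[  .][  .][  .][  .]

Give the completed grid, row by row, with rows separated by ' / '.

Row 1: 97 + 76 + 139 + ? = 374, so (1,4) = 62.
Row 3 must total 374; the given cells sum to 326, so (3,1) = 48.
Column 1 needs 374; the known cells sum to 291, so (4,1) = 83.
Column 4: 62 + 69 + 111 + ? = 374, so (4,4) = 132.
The remaining cell in main diagonal is (2,2) = 374 − 319 = 55.
Anti-diagonal must total 374; the given cells sum to 270, so (2,3) = 104.
From column 2, 374 − (76 + 55 + 125) gives (4,2) = 118.
Column 3 needs 374; the known cells sum to 333, so (4,3) = 41.

97 76 139 62 / 146 55 104 69 / 48 125 90 111 / 83 118 41 132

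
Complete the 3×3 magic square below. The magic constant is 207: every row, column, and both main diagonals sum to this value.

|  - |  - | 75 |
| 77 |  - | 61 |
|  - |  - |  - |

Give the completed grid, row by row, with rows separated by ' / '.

Using row 2: 77 + 61 + ? → (2,2) = 207 − 138 = 69.
Column 3 needs 207; the known cells sum to 136, so (3,3) = 71.
Main diagonal: 69 + 71 + ? = 207, so (1,1) = 67.
Anti-diagonal needs 207; the known cells sum to 144, so (3,1) = 63.
From row 1, 207 − (67 + 75) gives (1,2) = 65.
Row 3 needs 207; the known cells sum to 134, so (3,2) = 73.

67 65 75 / 77 69 61 / 63 73 71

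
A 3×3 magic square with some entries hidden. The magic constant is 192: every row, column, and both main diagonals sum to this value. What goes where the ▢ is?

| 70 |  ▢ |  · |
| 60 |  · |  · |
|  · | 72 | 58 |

56

Row 3: 72 + 58 + ? = 192, so (3,1) = 62.
Main diagonal must total 192; the given cells sum to 128, so (2,2) = 64.
Anti-diagonal must total 192; the given cells sum to 126, so (1,3) = 66.
Row 1: 70 + 66 + ? = 192, so (1,2) = 56.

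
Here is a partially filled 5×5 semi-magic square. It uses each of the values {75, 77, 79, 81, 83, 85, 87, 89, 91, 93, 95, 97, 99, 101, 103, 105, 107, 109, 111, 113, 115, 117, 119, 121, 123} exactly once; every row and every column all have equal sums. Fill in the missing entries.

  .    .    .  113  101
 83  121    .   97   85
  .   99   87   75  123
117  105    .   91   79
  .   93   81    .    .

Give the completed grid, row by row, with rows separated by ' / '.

89 77 115 113 101 / 83 121 109 97 85 / 111 99 87 75 123 / 117 105 103 91 79 / 95 93 81 119 107

The 25 entries sum to 2475, so each line sums to 2475/5 = 495.
The remaining cell in row 2 is (2,3) = 495 − 386 = 109.
The remaining cell in row 3 is (3,1) = 495 − 384 = 111.
Row 4 must total 495; the given cells sum to 392, so (4,3) = 103.
Column 2: 121 + 99 + 105 + 93 + ? = 495, so (1,2) = 77.
Column 3: 109 + 87 + 103 + 81 + ? = 495, so (1,3) = 115.
Column 4: 113 + 97 + 75 + 91 + ? = 495, so (5,4) = 119.
From column 5, 495 − (101 + 85 + 123 + 79) gives (5,5) = 107.
Using row 1: 77 + 115 + 113 + 101 + ? → (1,1) = 495 − 406 = 89.
Row 5: 93 + 81 + 119 + 107 + ? = 495, so (5,1) = 95.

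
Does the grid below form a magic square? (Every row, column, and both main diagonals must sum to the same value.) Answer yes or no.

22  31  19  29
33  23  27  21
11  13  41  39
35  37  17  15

No — anti-diagonal sums to 104 but column 1 sums to 101.

Row 1: 22 + 31 + 19 + 29 = 101.
Row 2: 33 + 23 + 27 + 21 = 104.
Row 3: 11 + 13 + 41 + 39 = 104.
Row 4: 35 + 37 + 17 + 15 = 104.
Column 1: 22 + 33 + 11 + 35 = 101.
Column 2: 31 + 23 + 13 + 37 = 104.
Column 3: 19 + 27 + 41 + 17 = 104.
Column 4: 29 + 21 + 39 + 15 = 104.
Main diagonal: 22 + 23 + 41 + 15 = 101.
Anti-diagonal: 29 + 27 + 13 + 35 = 104.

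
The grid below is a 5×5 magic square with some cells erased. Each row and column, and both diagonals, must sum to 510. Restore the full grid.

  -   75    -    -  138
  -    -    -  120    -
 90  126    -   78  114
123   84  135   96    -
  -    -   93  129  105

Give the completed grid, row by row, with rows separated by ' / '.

99 75 111 87 138 / 132 108 69 120 81 / 90 126 102 78 114 / 123 84 135 96 72 / 66 117 93 129 105

The remaining cell in row 3 is (3,3) = 510 − 408 = 102.
The remaining cell in row 4 is (4,5) = 510 − 438 = 72.
From column 4, 510 − (120 + 78 + 96 + 129) gives (1,4) = 87.
Column 5: 138 + 114 + 72 + 105 + ? = 510, so (2,5) = 81.
From anti-diagonal, 510 − (138 + 120 + 102 + 84) gives (5,1) = 66.
From row 5, 510 − (66 + 93 + 129 + 105) gives (5,2) = 117.
From column 2, 510 − (75 + 126 + 84 + 117) gives (2,2) = 108.
From main diagonal, 510 − (108 + 102 + 96 + 105) gives (1,1) = 99.
From row 1, 510 − (99 + 75 + 87 + 138) gives (1,3) = 111.
The remaining cell in column 1 is (2,1) = 510 − 378 = 132.
The remaining cell in column 3 is (2,3) = 510 − 441 = 69.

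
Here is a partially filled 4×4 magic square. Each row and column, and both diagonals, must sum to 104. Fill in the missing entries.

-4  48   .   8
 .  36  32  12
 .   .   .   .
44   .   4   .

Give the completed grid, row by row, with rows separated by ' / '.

-4 48 52 8 / 24 36 32 12 / 40 20 16 28 / 44 0 4 56

From row 1, 104 − (-4 + 48 + 8) gives (1,3) = 52.
The remaining cell in row 2 is (2,1) = 104 − 80 = 24.
Column 1: -4 + 24 + 44 + ? = 104, so (3,1) = 40.
Using column 3: 52 + 32 + 4 + ? → (3,3) = 104 − 88 = 16.
Main diagonal must total 104; the given cells sum to 48, so (4,4) = 56.
From anti-diagonal, 104 − (8 + 32 + 44) gives (3,2) = 20.
The remaining cell in row 3 is (3,4) = 104 − 76 = 28.
Using row 4: 44 + 4 + 56 + ? → (4,2) = 104 − 104 = 0.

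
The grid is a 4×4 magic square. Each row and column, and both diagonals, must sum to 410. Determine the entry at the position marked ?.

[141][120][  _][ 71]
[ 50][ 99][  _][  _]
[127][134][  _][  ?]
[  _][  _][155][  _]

85

The remaining cell in row 1 is (1,3) = 410 − 332 = 78.
Column 1 needs 410; the known cells sum to 318, so (4,1) = 92.
Column 2 needs 410; the known cells sum to 353, so (4,2) = 57.
From anti-diagonal, 410 − (71 + 134 + 92) gives (2,3) = 113.
The remaining cell in row 2 is (2,4) = 410 − 262 = 148.
Row 4 needs 410; the known cells sum to 304, so (4,4) = 106.
Column 3: 78 + 113 + 155 + ? = 410, so (3,3) = 64.
Column 4 needs 410; the known cells sum to 325, so (3,4) = 85.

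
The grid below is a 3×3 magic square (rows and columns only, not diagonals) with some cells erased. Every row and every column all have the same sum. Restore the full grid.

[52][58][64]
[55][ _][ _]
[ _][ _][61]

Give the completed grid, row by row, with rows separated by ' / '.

52 58 64 / 55 70 49 / 67 46 61

Row 1 is already complete: 52 + 58 + 64 = 174, so that is the magic constant.
Column 1 must total 174; the given cells sum to 107, so (3,1) = 67.
Column 3: 64 + 61 + ? = 174, so (2,3) = 49.
Using row 2: 55 + 49 + ? → (2,2) = 174 − 104 = 70.
The remaining cell in row 3 is (3,2) = 174 − 128 = 46.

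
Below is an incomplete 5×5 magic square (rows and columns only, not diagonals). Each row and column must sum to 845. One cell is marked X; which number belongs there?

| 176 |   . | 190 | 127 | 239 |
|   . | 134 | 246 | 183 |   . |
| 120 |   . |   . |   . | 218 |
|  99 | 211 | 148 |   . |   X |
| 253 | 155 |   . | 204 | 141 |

Row 1: 176 + 190 + 127 + 239 + ? = 845, so (1,2) = 113.
The remaining cell in row 5 is (5,3) = 845 − 753 = 92.
The remaining cell in column 1 is (2,1) = 845 − 648 = 197.
The remaining cell in column 2 is (3,2) = 845 − 613 = 232.
Column 3 must total 845; the given cells sum to 676, so (3,3) = 169.
Row 2 needs 845; the known cells sum to 760, so (2,5) = 85.
Row 3 must total 845; the given cells sum to 739, so (3,4) = 106.
Column 4: 127 + 183 + 106 + 204 + ? = 845, so (4,4) = 225.
Column 5 needs 845; the known cells sum to 683, so (4,5) = 162.

162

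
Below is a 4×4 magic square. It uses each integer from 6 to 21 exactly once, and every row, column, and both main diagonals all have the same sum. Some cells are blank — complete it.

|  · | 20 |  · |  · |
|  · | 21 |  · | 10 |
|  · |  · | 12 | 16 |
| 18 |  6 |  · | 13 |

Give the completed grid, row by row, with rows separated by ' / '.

The entries are 6 through 21, which sum to 216, so each line sums to 216/4 = 54.
Using row 4: 18 + 6 + 13 + ? → (4,3) = 54 − 37 = 17.
Column 2: 20 + 21 + 6 + ? = 54, so (3,2) = 7.
Column 4: 10 + 16 + 13 + ? = 54, so (1,4) = 15.
From main diagonal, 54 − (21 + 12 + 13) gives (1,1) = 8.
Anti-diagonal: 15 + 7 + 18 + ? = 54, so (2,3) = 14.
Row 1 must total 54; the given cells sum to 43, so (1,3) = 11.
Row 2 needs 54; the known cells sum to 45, so (2,1) = 9.
From row 3, 54 − (7 + 12 + 16) gives (3,1) = 19.

8 20 11 15 / 9 21 14 10 / 19 7 12 16 / 18 6 17 13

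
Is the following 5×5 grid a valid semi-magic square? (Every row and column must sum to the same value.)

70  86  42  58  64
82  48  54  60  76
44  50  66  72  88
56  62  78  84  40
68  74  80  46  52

Yes

Row 1: 70 + 86 + 42 + 58 + 64 = 320.
Row 2: 82 + 48 + 54 + 60 + 76 = 320.
Row 3: 44 + 50 + 66 + 72 + 88 = 320.
Row 4: 56 + 62 + 78 + 84 + 40 = 320.
Row 5: 68 + 74 + 80 + 46 + 52 = 320.
Column 1: 70 + 82 + 44 + 56 + 68 = 320.
Column 2: 86 + 48 + 50 + 62 + 74 = 320.
Column 3: 42 + 54 + 66 + 78 + 80 = 320.
Column 4: 58 + 60 + 72 + 84 + 46 = 320.
Column 5: 64 + 76 + 88 + 40 + 52 = 320.
All lines sum to 320.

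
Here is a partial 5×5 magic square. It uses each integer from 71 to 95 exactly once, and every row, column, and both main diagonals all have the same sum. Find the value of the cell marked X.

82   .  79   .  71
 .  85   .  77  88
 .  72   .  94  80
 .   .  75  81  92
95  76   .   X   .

The entries are 71 through 95, which sum to 2075, so each line sums to 2075/5 = 415.
Using column 5: 71 + 88 + 80 + 92 + ? → (5,5) = 415 − 331 = 84.
Main diagonal needs 415; the known cells sum to 332, so (3,3) = 83.
Using anti-diagonal: 71 + 77 + 83 + 95 + ? → (4,2) = 415 − 326 = 89.
Row 3: 72 + 83 + 94 + 80 + ? = 415, so (3,1) = 86.
The remaining cell in row 4 is (4,1) = 415 − 337 = 78.
Column 1 must total 415; the given cells sum to 341, so (2,1) = 74.
Column 2 must total 415; the given cells sum to 322, so (1,2) = 93.
Row 1: 82 + 93 + 79 + 71 + ? = 415, so (1,4) = 90.
Row 2: 74 + 85 + 77 + 88 + ? = 415, so (2,3) = 91.
Column 3: 79 + 91 + 83 + 75 + ? = 415, so (5,3) = 87.
The remaining cell in column 4 is (5,4) = 415 − 342 = 73.

73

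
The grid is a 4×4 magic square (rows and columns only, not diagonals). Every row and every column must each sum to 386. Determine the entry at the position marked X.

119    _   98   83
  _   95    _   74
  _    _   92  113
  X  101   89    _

Row 1 must total 386; the given cells sum to 300, so (1,2) = 86.
The remaining cell in column 2 is (3,2) = 386 − 282 = 104.
Column 3 needs 386; the known cells sum to 279, so (2,3) = 107.
Column 4 needs 386; the known cells sum to 270, so (4,4) = 116.
Row 2 must total 386; the given cells sum to 276, so (2,1) = 110.
Row 3: 104 + 92 + 113 + ? = 386, so (3,1) = 77.
Row 4 needs 386; the known cells sum to 306, so (4,1) = 80.

80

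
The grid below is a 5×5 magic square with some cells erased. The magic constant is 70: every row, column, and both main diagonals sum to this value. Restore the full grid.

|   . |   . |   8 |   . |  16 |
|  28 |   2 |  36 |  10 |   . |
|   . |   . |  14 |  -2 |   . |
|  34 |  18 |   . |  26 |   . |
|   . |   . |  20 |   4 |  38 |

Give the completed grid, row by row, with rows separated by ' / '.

Row 2 needs 70; the known cells sum to 76, so (2,5) = -6.
Column 3 needs 70; the known cells sum to 78, so (4,3) = -8.
Column 4 must total 70; the given cells sum to 38, so (1,4) = 32.
From main diagonal, 70 − (2 + 14 + 26 + 38) gives (1,1) = -10.
Anti-diagonal must total 70; the given cells sum to 58, so (5,1) = 12.
Using row 1: -10 + 8 + 32 + 16 + ? → (1,2) = 70 − 46 = 24.
Row 4 needs 70; the known cells sum to 70, so (4,5) = 0.
Row 5 must total 70; the given cells sum to 74, so (5,2) = -4.
Column 1: -10 + 28 + 34 + 12 + ? = 70, so (3,1) = 6.
Using column 2: 24 + 2 + 18 + (-4) + ? → (3,2) = 70 − 40 = 30.
The remaining cell in column 5 is (3,5) = 70 − 48 = 22.

-10 24 8 32 16 / 28 2 36 10 -6 / 6 30 14 -2 22 / 34 18 -8 26 0 / 12 -4 20 4 38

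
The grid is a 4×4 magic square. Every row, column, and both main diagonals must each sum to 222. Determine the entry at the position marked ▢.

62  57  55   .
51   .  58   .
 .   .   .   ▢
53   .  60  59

Row 1: 62 + 57 + 55 + ? = 222, so (1,4) = 48.
Row 4 needs 222; the known cells sum to 172, so (4,2) = 50.
Column 1 must total 222; the given cells sum to 166, so (3,1) = 56.
Column 3: 55 + 58 + 60 + ? = 222, so (3,3) = 49.
Main diagonal must total 222; the given cells sum to 170, so (2,2) = 52.
Anti-diagonal needs 222; the known cells sum to 159, so (3,2) = 63.
Row 2 must total 222; the given cells sum to 161, so (2,4) = 61.
Row 3: 56 + 63 + 49 + ? = 222, so (3,4) = 54.

54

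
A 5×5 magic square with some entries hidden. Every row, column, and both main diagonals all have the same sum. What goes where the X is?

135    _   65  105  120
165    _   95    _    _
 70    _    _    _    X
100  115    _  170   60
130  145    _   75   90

180

Column 1 is complete and sums to 600; that is the magic constant.
Row 1 needs 600; the known cells sum to 425, so (1,2) = 175.
Using row 4: 100 + 115 + 170 + 60 + ? → (4,3) = 600 − 445 = 155.
Row 5 must total 600; the given cells sum to 440, so (5,3) = 160.
Column 3 needs 600; the known cells sum to 475, so (3,3) = 125.
Main diagonal needs 600; the known cells sum to 520, so (2,2) = 80.
From anti-diagonal, 600 − (120 + 125 + 115 + 130) gives (2,4) = 110.
From row 2, 600 − (165 + 80 + 95 + 110) gives (2,5) = 150.
Column 2: 175 + 80 + 115 + 145 + ? = 600, so (3,2) = 85.
Column 4 must total 600; the given cells sum to 460, so (3,4) = 140.
Column 5 must total 600; the given cells sum to 420, so (3,5) = 180.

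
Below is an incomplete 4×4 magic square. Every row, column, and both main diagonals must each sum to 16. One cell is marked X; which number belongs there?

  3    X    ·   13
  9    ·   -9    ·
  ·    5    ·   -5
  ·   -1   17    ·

11

Anti-diagonal must total 16; the given cells sum to 9, so (4,1) = 7.
Row 4 must total 16; the given cells sum to 23, so (4,4) = -7.
From column 1, 16 − (3 + 9 + 7) gives (3,1) = -3.
Column 4 needs 16; the known cells sum to 1, so (2,4) = 15.
Row 2 needs 16; the known cells sum to 15, so (2,2) = 1.
From row 3, 16 − (-3 + 5 + (-5)) gives (3,3) = 19.
Column 2: 1 + 5 + (-1) + ? = 16, so (1,2) = 11.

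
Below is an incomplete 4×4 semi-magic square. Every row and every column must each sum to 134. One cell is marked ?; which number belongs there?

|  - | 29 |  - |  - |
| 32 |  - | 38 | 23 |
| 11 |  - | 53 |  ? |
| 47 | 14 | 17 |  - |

20

Row 2 needs 134; the known cells sum to 93, so (2,2) = 41.
The remaining cell in row 4 is (4,4) = 134 − 78 = 56.
Using column 1: 32 + 11 + 47 + ? → (1,1) = 134 − 90 = 44.
From column 2, 134 − (29 + 41 + 14) gives (3,2) = 50.
Column 3 needs 134; the known cells sum to 108, so (1,3) = 26.
The remaining cell in row 1 is (1,4) = 134 − 99 = 35.
From row 3, 134 − (11 + 50 + 53) gives (3,4) = 20.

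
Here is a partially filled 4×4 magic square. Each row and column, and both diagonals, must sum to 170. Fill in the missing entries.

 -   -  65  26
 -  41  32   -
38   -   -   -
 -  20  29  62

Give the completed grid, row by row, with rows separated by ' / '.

Row 4 needs 170; the known cells sum to 111, so (4,1) = 59.
Using column 3: 65 + 32 + 29 + ? → (3,3) = 170 − 126 = 44.
Main diagonal: 41 + 44 + 62 + ? = 170, so (1,1) = 23.
Anti-diagonal: 26 + 32 + 59 + ? = 170, so (3,2) = 53.
From row 1, 170 − (23 + 65 + 26) gives (1,2) = 56.
Row 3 must total 170; the given cells sum to 135, so (3,4) = 35.
The remaining cell in column 1 is (2,1) = 170 − 120 = 50.
Using column 4: 26 + 35 + 62 + ? → (2,4) = 170 − 123 = 47.

23 56 65 26 / 50 41 32 47 / 38 53 44 35 / 59 20 29 62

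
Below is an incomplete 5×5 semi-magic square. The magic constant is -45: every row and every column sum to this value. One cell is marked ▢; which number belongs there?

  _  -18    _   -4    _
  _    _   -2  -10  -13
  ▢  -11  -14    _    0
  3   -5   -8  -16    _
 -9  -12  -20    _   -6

Row 4 needs -45; the known cells sum to -26, so (4,5) = -19.
Row 5: -9 + (-12) + (-20) + (-6) + ? = -45, so (5,4) = 2.
The remaining cell in column 2 is (2,2) = -45 − (-46) = 1.
Column 3 needs -45; the known cells sum to -44, so (1,3) = -1.
Column 4: -4 + (-10) + (-16) + 2 + ? = -45, so (3,4) = -17.
The remaining cell in column 5 is (1,5) = -45 − (-38) = -7.
From row 1, -45 − (-18 + (-1) + (-4) + (-7)) gives (1,1) = -15.
Row 2 must total -45; the given cells sum to -24, so (2,1) = -21.
Using row 3: -11 + (-14) + (-17) + 0 + ? → (3,1) = -45 − (-42) = -3.

-3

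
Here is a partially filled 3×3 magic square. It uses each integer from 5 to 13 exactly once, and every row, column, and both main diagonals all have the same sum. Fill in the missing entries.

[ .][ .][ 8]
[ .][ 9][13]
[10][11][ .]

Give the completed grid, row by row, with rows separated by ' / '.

The entries are 5 through 13, which sum to 81, so each line sums to 81/3 = 27.
The remaining cell in row 2 is (2,1) = 27 − 22 = 5.
Using row 3: 10 + 11 + ? → (3,3) = 27 − 21 = 6.
Column 1: 5 + 10 + ? = 27, so (1,1) = 12.
The remaining cell in column 2 is (1,2) = 27 − 20 = 7.

12 7 8 / 5 9 13 / 10 11 6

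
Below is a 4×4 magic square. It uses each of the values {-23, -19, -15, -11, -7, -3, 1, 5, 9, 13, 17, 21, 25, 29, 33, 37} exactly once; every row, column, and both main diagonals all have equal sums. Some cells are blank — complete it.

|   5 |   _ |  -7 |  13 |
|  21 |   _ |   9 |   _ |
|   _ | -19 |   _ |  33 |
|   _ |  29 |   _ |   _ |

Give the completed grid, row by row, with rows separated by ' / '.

5 17 -7 13 / 21 1 9 -3 / -23 -19 37 33 / 25 29 -11 -15

The 16 entries sum to 112, so each line sums to 112/4 = 28.
Row 1 needs 28; the known cells sum to 11, so (1,2) = 17.
Column 2 must total 28; the given cells sum to 27, so (2,2) = 1.
Anti-diagonal needs 28; the known cells sum to 3, so (4,1) = 25.
Row 2 needs 28; the known cells sum to 31, so (2,4) = -3.
Column 1 needs 28; the known cells sum to 51, so (3,1) = -23.
Using column 4: 13 + (-3) + 33 + ? → (4,4) = 28 − 43 = -15.
Main diagonal needs 28; the known cells sum to -9, so (3,3) = 37.
Row 4 must total 28; the given cells sum to 39, so (4,3) = -11.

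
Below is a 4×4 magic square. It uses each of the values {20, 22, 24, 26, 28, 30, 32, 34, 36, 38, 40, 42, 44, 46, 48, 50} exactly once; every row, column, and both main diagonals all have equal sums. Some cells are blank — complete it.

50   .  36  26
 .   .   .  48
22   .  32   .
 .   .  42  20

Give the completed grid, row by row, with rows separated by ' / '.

The 16 entries sum to 560, so each line sums to 560/4 = 140.
Row 1: 50 + 36 + 26 + ? = 140, so (1,2) = 28.
The remaining cell in column 3 is (2,3) = 140 − 110 = 30.
From column 4, 140 − (26 + 48 + 20) gives (3,4) = 46.
Main diagonal must total 140; the given cells sum to 102, so (2,2) = 38.
Using row 2: 38 + 30 + 48 + ? → (2,1) = 140 − 116 = 24.
Row 3 needs 140; the known cells sum to 100, so (3,2) = 40.
Column 1 needs 140; the known cells sum to 96, so (4,1) = 44.
Column 2 must total 140; the given cells sum to 106, so (4,2) = 34.

50 28 36 26 / 24 38 30 48 / 22 40 32 46 / 44 34 42 20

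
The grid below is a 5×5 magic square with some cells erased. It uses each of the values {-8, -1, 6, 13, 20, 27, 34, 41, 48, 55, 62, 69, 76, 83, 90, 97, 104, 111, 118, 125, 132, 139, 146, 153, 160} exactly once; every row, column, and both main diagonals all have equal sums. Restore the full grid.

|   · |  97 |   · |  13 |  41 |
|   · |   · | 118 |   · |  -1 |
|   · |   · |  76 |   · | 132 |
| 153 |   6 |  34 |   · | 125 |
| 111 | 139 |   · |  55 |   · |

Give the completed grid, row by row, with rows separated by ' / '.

The 25 entries sum to 1900, so each line sums to 1900/5 = 380.
Using row 4: 153 + 6 + 34 + 125 + ? → (4,4) = 380 − 318 = 62.
Column 5: 41 + (-1) + 132 + 125 + ? = 380, so (5,5) = 83.
Anti-diagonal needs 380; the known cells sum to 234, so (2,4) = 146.
Row 5 needs 380; the known cells sum to 388, so (5,3) = -8.
Column 3 needs 380; the known cells sum to 220, so (1,3) = 160.
The remaining cell in column 4 is (3,4) = 380 − 276 = 104.
The remaining cell in row 1 is (1,1) = 380 − 311 = 69.
Main diagonal needs 380; the known cells sum to 290, so (2,2) = 90.
Row 2: 90 + 118 + 146 + (-1) + ? = 380, so (2,1) = 27.
Column 1 must total 380; the given cells sum to 360, so (3,1) = 20.
Column 2: 97 + 90 + 6 + 139 + ? = 380, so (3,2) = 48.

69 97 160 13 41 / 27 90 118 146 -1 / 20 48 76 104 132 / 153 6 34 62 125 / 111 139 -8 55 83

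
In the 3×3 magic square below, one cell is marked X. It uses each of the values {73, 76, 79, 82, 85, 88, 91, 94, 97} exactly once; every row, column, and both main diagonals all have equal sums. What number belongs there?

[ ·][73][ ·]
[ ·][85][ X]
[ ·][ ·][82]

79

The 9 entries sum to 765, so each line sums to 765/3 = 255.
Using column 2: 73 + 85 + ? → (3,2) = 255 − 158 = 97.
Main diagonal: 85 + 82 + ? = 255, so (1,1) = 88.
From row 1, 255 − (88 + 73) gives (1,3) = 94.
Using row 3: 97 + 82 + ? → (3,1) = 255 − 179 = 76.
Column 1 needs 255; the known cells sum to 164, so (2,1) = 91.
From column 3, 255 − (94 + 82) gives (2,3) = 79.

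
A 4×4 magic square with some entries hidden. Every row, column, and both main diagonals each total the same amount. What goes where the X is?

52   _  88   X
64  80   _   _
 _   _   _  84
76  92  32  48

Row 4 is complete and sums to 248; that is the magic constant.
From column 1, 248 − (52 + 64 + 76) gives (3,1) = 56.
From main diagonal, 248 − (52 + 80 + 48) gives (3,3) = 68.
Using row 3: 56 + 68 + 84 + ? → (3,2) = 248 − 208 = 40.
From column 2, 248 − (80 + 40 + 92) gives (1,2) = 36.
The remaining cell in column 3 is (2,3) = 248 − 188 = 60.
The remaining cell in anti-diagonal is (1,4) = 248 − 176 = 72.

72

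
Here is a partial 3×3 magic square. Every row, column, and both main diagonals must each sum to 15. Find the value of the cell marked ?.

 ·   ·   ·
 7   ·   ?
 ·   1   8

3

Row 3 must total 15; the given cells sum to 9, so (3,1) = 6.
Column 1: 7 + 6 + ? = 15, so (1,1) = 2.
Main diagonal needs 15; the known cells sum to 10, so (2,2) = 5.
The remaining cell in anti-diagonal is (1,3) = 15 − 11 = 4.
Row 1: 2 + 4 + ? = 15, so (1,2) = 9.
Row 2 needs 15; the known cells sum to 12, so (2,3) = 3.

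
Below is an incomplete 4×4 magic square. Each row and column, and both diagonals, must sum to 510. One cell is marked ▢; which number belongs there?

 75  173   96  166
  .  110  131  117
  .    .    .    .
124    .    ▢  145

Using row 2: 110 + 131 + 117 + ? → (2,1) = 510 − 358 = 152.
Column 1 must total 510; the given cells sum to 351, so (3,1) = 159.
Column 4: 166 + 117 + 145 + ? = 510, so (3,4) = 82.
Main diagonal must total 510; the given cells sum to 330, so (3,3) = 180.
Anti-diagonal must total 510; the given cells sum to 421, so (3,2) = 89.
Using column 2: 173 + 110 + 89 + ? → (4,2) = 510 − 372 = 138.
Column 3 must total 510; the given cells sum to 407, so (4,3) = 103.

103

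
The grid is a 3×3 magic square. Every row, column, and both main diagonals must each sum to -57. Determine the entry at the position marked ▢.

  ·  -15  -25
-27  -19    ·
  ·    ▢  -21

Using row 1: -15 + (-25) + ? → (1,1) = -57 − (-40) = -17.
Using row 2: -27 + (-19) + ? → (2,3) = -57 − (-46) = -11.
Column 1 must total -57; the given cells sum to -44, so (3,1) = -13.
From column 2, -57 − (-15 + (-19)) gives (3,2) = -23.

-23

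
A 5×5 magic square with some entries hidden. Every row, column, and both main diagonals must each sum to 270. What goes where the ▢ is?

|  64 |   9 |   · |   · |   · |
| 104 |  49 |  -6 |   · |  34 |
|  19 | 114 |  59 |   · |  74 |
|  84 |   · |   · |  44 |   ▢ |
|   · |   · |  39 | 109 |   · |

The remaining cell in row 2 is (2,4) = 270 − 181 = 89.
Row 3 needs 270; the known cells sum to 266, so (3,4) = 4.
Column 1: 64 + 104 + 19 + 84 + ? = 270, so (5,1) = -1.
Column 4 must total 270; the given cells sum to 246, so (1,4) = 24.
Main diagonal: 64 + 49 + 59 + 44 + ? = 270, so (5,5) = 54.
Using row 5: -1 + 39 + 109 + 54 + ? → (5,2) = 270 − 201 = 69.
The remaining cell in column 2 is (4,2) = 270 − 241 = 29.
Anti-diagonal needs 270; the known cells sum to 176, so (1,5) = 94.
Row 1 needs 270; the known cells sum to 191, so (1,3) = 79.
Column 3: 79 + (-6) + 59 + 39 + ? = 270, so (4,3) = 99.
Using column 5: 94 + 34 + 74 + 54 + ? → (4,5) = 270 − 256 = 14.

14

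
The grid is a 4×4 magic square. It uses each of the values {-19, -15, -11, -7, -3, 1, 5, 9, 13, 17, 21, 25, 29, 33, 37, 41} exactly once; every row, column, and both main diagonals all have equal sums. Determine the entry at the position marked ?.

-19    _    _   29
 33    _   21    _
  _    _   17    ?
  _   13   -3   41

-11

The 16 entries sum to 176, so each line sums to 176/4 = 44.
The remaining cell in row 4 is (4,1) = 44 − 51 = -7.
Column 1: -19 + 33 + (-7) + ? = 44, so (3,1) = 37.
From column 3, 44 − (21 + 17 + (-3)) gives (1,3) = 9.
Using main diagonal: -19 + 17 + 41 + ? → (2,2) = 44 − 39 = 5.
Anti-diagonal must total 44; the given cells sum to 43, so (3,2) = 1.
Row 1: -19 + 9 + 29 + ? = 44, so (1,2) = 25.
From row 2, 44 − (33 + 5 + 21) gives (2,4) = -15.
From row 3, 44 − (37 + 1 + 17) gives (3,4) = -11.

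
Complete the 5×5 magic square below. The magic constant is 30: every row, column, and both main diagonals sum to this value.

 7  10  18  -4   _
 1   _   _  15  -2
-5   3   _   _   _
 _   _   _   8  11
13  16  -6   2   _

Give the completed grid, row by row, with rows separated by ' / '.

7 10 18 -4 -1 / 1 4 12 15 -2 / -5 3 6 9 17 / 14 -3 0 8 11 / 13 16 -6 2 5

Row 1: 7 + 10 + 18 + (-4) + ? = 30, so (1,5) = -1.
Row 5 must total 30; the given cells sum to 25, so (5,5) = 5.
Column 1 needs 30; the known cells sum to 16, so (4,1) = 14.
Column 4: -4 + 15 + 8 + 2 + ? = 30, so (3,4) = 9.
Column 5 must total 30; the given cells sum to 13, so (3,5) = 17.
The remaining cell in row 3 is (3,3) = 30 − 24 = 6.
Main diagonal needs 30; the known cells sum to 26, so (2,2) = 4.
Anti-diagonal must total 30; the given cells sum to 33, so (4,2) = -3.
The remaining cell in row 2 is (2,3) = 30 − 18 = 12.
Row 4 needs 30; the known cells sum to 30, so (4,3) = 0.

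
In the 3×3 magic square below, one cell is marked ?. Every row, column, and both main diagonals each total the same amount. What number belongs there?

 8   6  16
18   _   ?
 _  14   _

2

Row 1 is complete and sums to 30; that is the magic constant.
Column 1: 8 + 18 + ? = 30, so (3,1) = 4.
Column 2: 6 + 14 + ? = 30, so (2,2) = 10.
Main diagonal: 8 + 10 + ? = 30, so (3,3) = 12.
Row 2 must total 30; the given cells sum to 28, so (2,3) = 2.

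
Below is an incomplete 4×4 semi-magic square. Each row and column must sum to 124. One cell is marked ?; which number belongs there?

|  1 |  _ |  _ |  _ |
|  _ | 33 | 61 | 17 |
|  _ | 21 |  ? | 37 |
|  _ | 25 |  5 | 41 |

Row 2 needs 124; the known cells sum to 111, so (2,1) = 13.
Row 4 needs 124; the known cells sum to 71, so (4,1) = 53.
Column 1: 1 + 13 + 53 + ? = 124, so (3,1) = 57.
From column 2, 124 − (33 + 21 + 25) gives (1,2) = 45.
The remaining cell in column 4 is (1,4) = 124 − 95 = 29.
Row 1: 1 + 45 + 29 + ? = 124, so (1,3) = 49.
Row 3 must total 124; the given cells sum to 115, so (3,3) = 9.

9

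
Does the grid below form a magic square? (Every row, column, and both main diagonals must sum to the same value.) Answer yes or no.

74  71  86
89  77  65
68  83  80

Yes

Row 1: 74 + 71 + 86 = 231.
Row 2: 89 + 77 + 65 = 231.
Row 3: 68 + 83 + 80 = 231.
Column 1: 74 + 89 + 68 = 231.
Column 2: 71 + 77 + 83 = 231.
Column 3: 86 + 65 + 80 = 231.
Main diagonal: 74 + 77 + 80 = 231.
Anti-diagonal: 86 + 77 + 68 = 231.
All lines sum to 231.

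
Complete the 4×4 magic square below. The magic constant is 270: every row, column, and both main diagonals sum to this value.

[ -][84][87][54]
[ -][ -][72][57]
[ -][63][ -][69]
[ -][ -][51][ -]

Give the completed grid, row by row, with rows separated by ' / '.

Row 1 needs 270; the known cells sum to 225, so (1,1) = 45.
Column 3 must total 270; the given cells sum to 210, so (3,3) = 60.
The remaining cell in column 4 is (4,4) = 270 − 180 = 90.
Main diagonal must total 270; the given cells sum to 195, so (2,2) = 75.
The remaining cell in anti-diagonal is (4,1) = 270 − 189 = 81.
Row 2 must total 270; the given cells sum to 204, so (2,1) = 66.
Row 3: 63 + 60 + 69 + ? = 270, so (3,1) = 78.
The remaining cell in row 4 is (4,2) = 270 − 222 = 48.

45 84 87 54 / 66 75 72 57 / 78 63 60 69 / 81 48 51 90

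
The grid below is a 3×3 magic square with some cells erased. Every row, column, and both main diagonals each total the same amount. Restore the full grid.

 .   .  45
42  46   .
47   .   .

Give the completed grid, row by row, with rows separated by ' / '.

49 44 45 / 42 46 50 / 47 48 43

Anti-diagonal is already complete: 45 + 46 + 47 = 138, so that is the magic constant.
Row 2 must total 138; the given cells sum to 88, so (2,3) = 50.
Using column 1: 42 + 47 + ? → (1,1) = 138 − 89 = 49.
From column 3, 138 − (45 + 50) gives (3,3) = 43.
Row 1 must total 138; the given cells sum to 94, so (1,2) = 44.
The remaining cell in row 3 is (3,2) = 138 − 90 = 48.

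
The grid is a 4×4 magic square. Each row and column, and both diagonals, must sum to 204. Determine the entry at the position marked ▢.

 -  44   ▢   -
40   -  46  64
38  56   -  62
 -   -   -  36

Using row 2: 40 + 46 + 64 + ? → (2,2) = 204 − 150 = 54.
Row 3: 38 + 56 + 62 + ? = 204, so (3,3) = 48.
Column 2 needs 204; the known cells sum to 154, so (4,2) = 50.
Column 4 must total 204; the given cells sum to 162, so (1,4) = 42.
Main diagonal: 54 + 48 + 36 + ? = 204, so (1,1) = 66.
From anti-diagonal, 204 − (42 + 46 + 56) gives (4,1) = 60.
The remaining cell in row 1 is (1,3) = 204 − 152 = 52.

52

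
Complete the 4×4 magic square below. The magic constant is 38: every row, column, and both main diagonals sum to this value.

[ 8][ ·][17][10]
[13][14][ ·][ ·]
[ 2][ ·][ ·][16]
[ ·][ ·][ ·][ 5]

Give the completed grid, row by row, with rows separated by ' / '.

8 3 17 10 / 13 14 4 7 / 2 9 11 16 / 15 12 6 5

From row 1, 38 − (8 + 17 + 10) gives (1,2) = 3.
Column 1: 8 + 13 + 2 + ? = 38, so (4,1) = 15.
Column 4: 10 + 16 + 5 + ? = 38, so (2,4) = 7.
Main diagonal needs 38; the known cells sum to 27, so (3,3) = 11.
Row 2: 13 + 14 + 7 + ? = 38, so (2,3) = 4.
Row 3 must total 38; the given cells sum to 29, so (3,2) = 9.
The remaining cell in column 2 is (4,2) = 38 − 26 = 12.
Column 3 needs 38; the known cells sum to 32, so (4,3) = 6.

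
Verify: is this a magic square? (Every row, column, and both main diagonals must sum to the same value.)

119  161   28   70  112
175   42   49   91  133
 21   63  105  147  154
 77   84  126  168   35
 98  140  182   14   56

Row 1: 119 + 161 + 28 + 70 + 112 = 490.
Row 2: 175 + 42 + 49 + 91 + 133 = 490.
Row 3: 21 + 63 + 105 + 147 + 154 = 490.
Row 4: 77 + 84 + 126 + 168 + 35 = 490.
Row 5: 98 + 140 + 182 + 14 + 56 = 490.
Column 1: 119 + 175 + 21 + 77 + 98 = 490.
Column 2: 161 + 42 + 63 + 84 + 140 = 490.
Column 3: 28 + 49 + 105 + 126 + 182 = 490.
Column 4: 70 + 91 + 147 + 168 + 14 = 490.
Column 5: 112 + 133 + 154 + 35 + 56 = 490.
Main diagonal: 119 + 42 + 105 + 168 + 56 = 490.
Anti-diagonal: 112 + 91 + 105 + 84 + 98 = 490.
All lines sum to 490.

Yes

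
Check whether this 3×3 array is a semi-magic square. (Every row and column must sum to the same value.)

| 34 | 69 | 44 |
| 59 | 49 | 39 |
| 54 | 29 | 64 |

Row 1: 34 + 69 + 44 = 147.
Row 2: 59 + 49 + 39 = 147.
Row 3: 54 + 29 + 64 = 147.
Column 1: 34 + 59 + 54 = 147.
Column 2: 69 + 49 + 29 = 147.
Column 3: 44 + 39 + 64 = 147.
All lines sum to 147.

Yes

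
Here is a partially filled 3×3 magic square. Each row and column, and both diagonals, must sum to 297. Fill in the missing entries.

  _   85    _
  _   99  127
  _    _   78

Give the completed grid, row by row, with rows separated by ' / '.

Using row 2: 99 + 127 + ? → (2,1) = 297 − 226 = 71.
Column 2 must total 297; the given cells sum to 184, so (3,2) = 113.
Column 3: 127 + 78 + ? = 297, so (1,3) = 92.
Main diagonal must total 297; the given cells sum to 177, so (1,1) = 120.
Using anti-diagonal: 92 + 99 + ? → (3,1) = 297 − 191 = 106.

120 85 92 / 71 99 127 / 106 113 78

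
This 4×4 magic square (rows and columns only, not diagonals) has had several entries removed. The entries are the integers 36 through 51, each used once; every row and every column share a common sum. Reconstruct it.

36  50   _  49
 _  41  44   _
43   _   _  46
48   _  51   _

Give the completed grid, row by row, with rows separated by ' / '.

The entries are 36 through 51, which sum to 696, so each line sums to 696/4 = 174.
Row 1: 36 + 50 + 49 + ? = 174, so (1,3) = 39.
The remaining cell in column 1 is (2,1) = 174 − 127 = 47.
Using column 3: 39 + 44 + 51 + ? → (3,3) = 174 − 134 = 40.
Row 2 must total 174; the given cells sum to 132, so (2,4) = 42.
Using row 3: 43 + 40 + 46 + ? → (3,2) = 174 − 129 = 45.
The remaining cell in column 2 is (4,2) = 174 − 136 = 38.
Column 4 needs 174; the known cells sum to 137, so (4,4) = 37.

36 50 39 49 / 47 41 44 42 / 43 45 40 46 / 48 38 51 37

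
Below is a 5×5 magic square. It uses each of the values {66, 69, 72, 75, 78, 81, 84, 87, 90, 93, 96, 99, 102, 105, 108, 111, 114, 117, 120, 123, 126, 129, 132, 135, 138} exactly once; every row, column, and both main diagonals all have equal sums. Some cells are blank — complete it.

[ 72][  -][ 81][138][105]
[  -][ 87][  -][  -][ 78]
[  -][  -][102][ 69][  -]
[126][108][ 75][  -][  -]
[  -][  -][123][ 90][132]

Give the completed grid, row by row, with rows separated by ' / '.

The 25 entries sum to 2550, so each line sums to 2550/5 = 510.
From row 1, 510 − (72 + 81 + 138 + 105) gives (1,2) = 114.
The remaining cell in column 3 is (2,3) = 510 − 381 = 129.
Using main diagonal: 72 + 87 + 102 + 132 + ? → (4,4) = 510 − 393 = 117.
Row 4 needs 510; the known cells sum to 426, so (4,5) = 84.
Column 4 must total 510; the given cells sum to 414, so (2,4) = 96.
From column 5, 510 − (105 + 78 + 84 + 132) gives (3,5) = 111.
From anti-diagonal, 510 − (105 + 96 + 102 + 108) gives (5,1) = 99.
Row 2 must total 510; the given cells sum to 390, so (2,1) = 120.
Row 5: 99 + 123 + 90 + 132 + ? = 510, so (5,2) = 66.
Column 1 needs 510; the known cells sum to 417, so (3,1) = 93.
From column 2, 510 − (114 + 87 + 108 + 66) gives (3,2) = 135.

72 114 81 138 105 / 120 87 129 96 78 / 93 135 102 69 111 / 126 108 75 117 84 / 99 66 123 90 132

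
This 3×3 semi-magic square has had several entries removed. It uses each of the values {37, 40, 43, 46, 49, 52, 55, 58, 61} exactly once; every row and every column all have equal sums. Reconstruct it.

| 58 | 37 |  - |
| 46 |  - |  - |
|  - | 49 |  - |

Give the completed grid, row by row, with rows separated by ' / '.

The 9 entries sum to 441, so each line sums to 441/3 = 147.
Row 1: 58 + 37 + ? = 147, so (1,3) = 52.
Using column 1: 58 + 46 + ? → (3,1) = 147 − 104 = 43.
Column 2 needs 147; the known cells sum to 86, so (2,2) = 61.
Row 2 needs 147; the known cells sum to 107, so (2,3) = 40.
Using row 3: 43 + 49 + ? → (3,3) = 147 − 92 = 55.

58 37 52 / 46 61 40 / 43 49 55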